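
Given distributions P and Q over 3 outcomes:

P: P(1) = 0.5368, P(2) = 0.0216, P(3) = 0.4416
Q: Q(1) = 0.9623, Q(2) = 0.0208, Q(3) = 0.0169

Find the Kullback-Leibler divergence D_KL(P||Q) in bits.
1.6280 bits

D_KL(P||Q) = Σ P(x) log₂(P(x)/Q(x))

Computing term by term:
  P(1)·log₂(P(1)/Q(1)) = 0.5368·log₂(0.5368/0.9623) = -0.45204
  P(2)·log₂(P(2)/Q(2)) = 0.0216·log₂(0.0216/0.0208) = 0.00118
  P(3)·log₂(P(3)/Q(3)) = 0.4416·log₂(0.4416/0.0169) = 2.07890

D_KL(P||Q) = -0.45204 + 0.00118 + 2.07890 = 1.62804 ≈ 1.6280 bits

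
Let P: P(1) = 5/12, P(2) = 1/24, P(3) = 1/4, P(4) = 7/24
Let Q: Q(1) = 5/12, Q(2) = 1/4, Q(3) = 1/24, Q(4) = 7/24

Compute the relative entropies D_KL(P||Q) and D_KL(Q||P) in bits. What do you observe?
D_KL(P||Q) = 0.5385 bits, D_KL(Q||P) = 0.5385 bits. The two directions give the same value here, because Q is a self-inverse relabeling of P; in general KL divergence is asymmetric.

D_KL(P||Q) = Σ P(x) log₂(P(x)/Q(x))

Computing term by term:
  P(1)·log₂(P(1)/Q(1)) = (5/12)·log₂((5/12)/(5/12)) = 0.00000
  P(2)·log₂(P(2)/Q(2)) = (1/24)·log₂((1/24)/(1/4)) = -0.10771
  P(3)·log₂(P(3)/Q(3)) = (1/4)·log₂((1/4)/(1/24)) = 0.64624
  P(4)·log₂(P(4)/Q(4)) = (7/24)·log₂((7/24)/(7/24)) = 0.00000

D_KL(P||Q) = 0.00000 - 0.10771 + 0.64624 + 0.00000 = 0.53853 ≈ 0.5385 bits

D_KL(Q||P) = Σ Q(x) log₂(Q(x)/P(x))

Computing term by term:
  Q(1)·log₂(Q(1)/P(1)) = (5/12)·log₂((5/12)/(5/12)) = 0.00000
  Q(2)·log₂(Q(2)/P(2)) = (1/4)·log₂((1/4)/(1/24)) = 0.64624
  Q(3)·log₂(Q(3)/P(3)) = (1/24)·log₂((1/24)/(1/4)) = -0.10771
  Q(4)·log₂(Q(4)/P(4)) = (7/24)·log₂((7/24)/(7/24)) = 0.00000

D_KL(Q||P) = 0.00000 + 0.64624 - 0.10771 + 0.00000 = 0.53853 ≈ 0.5385 bits

These ARE equal here. Q is P with outcomes relabeled (Q(2) = P(3), Q(3) = P(2)) by a relabeling that is its own inverse, so the two sums contain exactly the same terms in a different order. This is a special case — KL divergence is not symmetric in general: D_KL(P||Q) ≠ D_KL(Q||P) for most P, Q.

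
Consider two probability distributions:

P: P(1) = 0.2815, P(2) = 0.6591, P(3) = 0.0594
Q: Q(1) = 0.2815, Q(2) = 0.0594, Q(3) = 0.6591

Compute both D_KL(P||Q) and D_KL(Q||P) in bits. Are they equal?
D_KL(P||Q) = 2.0821 bits, D_KL(Q||P) = 2.0821 bits. Yes, in this case they are equal (although KL divergence is not symmetric in general).

D_KL(P||Q) = Σ P(x) log₂(P(x)/Q(x))

Computing term by term:
  P(1)·log₂(P(1)/Q(1)) = 0.2815·log₂(0.2815/0.2815) = 0.00000
  P(2)·log₂(P(2)/Q(2)) = 0.6591·log₂(0.6591/0.0594) = 2.28837
  P(3)·log₂(P(3)/Q(3)) = 0.0594·log₂(0.0594/0.6591) = -0.20623

D_KL(P||Q) = 0.00000 + 2.28837 - 0.20623 = 2.08214 ≈ 2.0821 bits

D_KL(Q||P) = Σ Q(x) log₂(Q(x)/P(x))

Computing term by term:
  Q(1)·log₂(Q(1)/P(1)) = 0.2815·log₂(0.2815/0.2815) = 0.00000
  Q(2)·log₂(Q(2)/P(2)) = 0.0594·log₂(0.0594/0.6591) = -0.20623
  Q(3)·log₂(Q(3)/P(3)) = 0.6591·log₂(0.6591/0.0594) = 2.28837

D_KL(Q||P) = 0.00000 - 0.20623 + 2.28837 = 2.08214 ≈ 2.0821 bits

These ARE equal here. Q is P with outcomes relabeled (Q(2) = P(3), Q(3) = P(2)) by a relabeling that is its own inverse, so the two sums contain exactly the same terms in a different order. This is a special case — KL divergence is not symmetric in general: D_KL(P||Q) ≠ D_KL(Q||P) for most P, Q.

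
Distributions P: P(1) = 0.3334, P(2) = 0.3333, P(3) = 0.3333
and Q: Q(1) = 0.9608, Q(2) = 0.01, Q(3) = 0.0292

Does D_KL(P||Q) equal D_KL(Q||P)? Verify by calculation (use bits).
D_KL(P||Q) = 2.3478 bits, D_KL(Q||P) = 1.3140 bits. No — D_KL(P||Q) ≠ D_KL(Q||P) for this pair.

D_KL(P||Q) = Σ P(x) log₂(P(x)/Q(x))

Computing term by term:
  P(1)·log₂(P(1)/Q(1)) = 0.3334·log₂(0.3334/0.9608) = -0.50910
  P(2)·log₂(P(2)/Q(2)) = 0.3333·log₂(0.3333/0.01) = 1.68608
  P(3)·log₂(P(3)/Q(3)) = 0.3333·log₂(0.3333/0.0292) = 1.17081

D_KL(P||Q) = -0.50910 + 1.68608 + 1.17081 = 2.34779 ≈ 2.3478 bits

D_KL(Q||P) = Σ Q(x) log₂(Q(x)/P(x))

Computing term by term:
  Q(1)·log₂(Q(1)/P(1)) = 0.9608·log₂(0.9608/0.3334) = 1.46712
  Q(2)·log₂(Q(2)/P(2)) = 0.01·log₂(0.01/0.3333) = -0.05059
  Q(3)·log₂(Q(3)/P(3)) = 0.0292·log₂(0.0292/0.3333) = -0.10257

D_KL(Q||P) = 1.46712 - 0.05059 - 0.10257 = 1.31396 ≈ 1.3140 bits

These are NOT equal (difference: 1.0338 bits). KL divergence is asymmetric: D_KL(P||Q) ≠ D_KL(Q||P) in general.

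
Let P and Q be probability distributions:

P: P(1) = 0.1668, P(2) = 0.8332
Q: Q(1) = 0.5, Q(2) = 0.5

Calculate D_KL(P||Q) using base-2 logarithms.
0.3497 bits

D_KL(P||Q) = Σ P(x) log₂(P(x)/Q(x))

Computing term by term:
  P(1)·log₂(P(1)/Q(1)) = 0.1668·log₂(0.1668/0.5) = -0.26418
  P(2)·log₂(P(2)/Q(2)) = 0.8332·log₂(0.8332/0.5) = 0.61385

D_KL(P||Q) = -0.26418 + 0.61385 = 0.34967 ≈ 0.3497 bits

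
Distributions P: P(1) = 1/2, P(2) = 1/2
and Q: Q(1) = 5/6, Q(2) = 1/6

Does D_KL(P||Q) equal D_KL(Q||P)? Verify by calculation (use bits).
D_KL(P||Q) = 0.4240 bits, D_KL(Q||P) = 0.3500 bits. No — D_KL(P||Q) ≠ D_KL(Q||P) for this pair.

D_KL(P||Q) = Σ P(x) log₂(P(x)/Q(x))

Computing term by term:
  P(1)·log₂(P(1)/Q(1)) = (1/2)·log₂((1/2)/(5/6)) = -0.36848
  P(2)·log₂(P(2)/Q(2)) = (1/2)·log₂((1/2)/(1/6)) = 0.79248

D_KL(P||Q) = -0.36848 + 0.79248 = 0.42400 ≈ 0.4240 bits

D_KL(Q||P) = Σ Q(x) log₂(Q(x)/P(x))

Computing term by term:
  Q(1)·log₂(Q(1)/P(1)) = (5/6)·log₂((5/6)/(1/2)) = 0.61414
  Q(2)·log₂(Q(2)/P(2)) = (1/6)·log₂((1/6)/(1/2)) = -0.26416

D_KL(Q||P) = 0.61414 - 0.26416 = 0.34998 ≈ 0.3500 bits

These are NOT equal (difference: 0.0740 bits). KL divergence is asymmetric: D_KL(P||Q) ≠ D_KL(Q||P) in general.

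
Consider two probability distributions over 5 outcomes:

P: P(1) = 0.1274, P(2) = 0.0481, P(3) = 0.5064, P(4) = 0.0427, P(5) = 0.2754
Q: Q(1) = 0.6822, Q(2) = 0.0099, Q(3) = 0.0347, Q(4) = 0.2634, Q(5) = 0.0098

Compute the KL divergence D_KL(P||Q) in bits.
2.9730 bits

D_KL(P||Q) = Σ P(x) log₂(P(x)/Q(x))

Computing term by term:
  P(1)·log₂(P(1)/Q(1)) = 0.1274·log₂(0.1274/0.6822) = -0.30841
  P(2)·log₂(P(2)/Q(2)) = 0.0481·log₂(0.0481/0.0099) = 0.10969
  P(3)·log₂(P(3)/Q(3)) = 0.5064·log₂(0.5064/0.0347) = 1.95839
  P(4)·log₂(P(4)/Q(4)) = 0.0427·log₂(0.0427/0.2634) = -0.11209
  P(5)·log₂(P(5)/Q(5)) = 0.2754·log₂(0.2754/0.0098) = 1.32539

D_KL(P||Q) = -0.30841 + 0.10969 + 1.95839 - 0.11209 + 1.32539 = 2.97297 ≈ 2.9730 bits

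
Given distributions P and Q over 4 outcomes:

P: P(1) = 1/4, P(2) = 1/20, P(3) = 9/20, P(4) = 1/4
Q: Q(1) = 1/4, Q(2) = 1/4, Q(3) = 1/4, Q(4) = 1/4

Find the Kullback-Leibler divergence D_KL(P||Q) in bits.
0.2655 bits

D_KL(P||Q) = Σ P(x) log₂(P(x)/Q(x))

Computing term by term:
  P(1)·log₂(P(1)/Q(1)) = (1/4)·log₂((1/4)/(1/4)) = 0.00000
  P(2)·log₂(P(2)/Q(2)) = (1/20)·log₂((1/20)/(1/4)) = -0.11610
  P(3)·log₂(P(3)/Q(3)) = (9/20)·log₂((9/20)/(1/4)) = 0.38160
  P(4)·log₂(P(4)/Q(4)) = (1/4)·log₂((1/4)/(1/4)) = 0.00000

D_KL(P||Q) = 0.00000 - 0.11610 + 0.38160 + 0.00000 = 0.26550 ≈ 0.2655 bits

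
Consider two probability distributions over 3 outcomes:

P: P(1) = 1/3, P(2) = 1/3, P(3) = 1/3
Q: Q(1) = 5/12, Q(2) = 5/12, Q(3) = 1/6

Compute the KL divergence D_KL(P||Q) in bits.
0.1187 bits

D_KL(P||Q) = Σ P(x) log₂(P(x)/Q(x))

Computing term by term:
  P(1)·log₂(P(1)/Q(1)) = (1/3)·log₂((1/3)/(5/12)) = -0.10731
  P(2)·log₂(P(2)/Q(2)) = (1/3)·log₂((1/3)/(5/12)) = -0.10731
  P(3)·log₂(P(3)/Q(3)) = (1/3)·log₂((1/3)/(1/6)) = 0.33333

D_KL(P||Q) = -0.10731 - 0.10731 + 0.33333 = 0.11871 ≈ 0.1187 bits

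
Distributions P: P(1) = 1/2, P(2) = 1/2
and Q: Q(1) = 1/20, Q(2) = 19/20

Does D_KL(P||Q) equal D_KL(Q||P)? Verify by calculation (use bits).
D_KL(P||Q) = 1.1980 bits, D_KL(Q||P) = 0.7136 bits. No — D_KL(P||Q) ≠ D_KL(Q||P) for this pair.

D_KL(P||Q) = Σ P(x) log₂(P(x)/Q(x))

Computing term by term:
  P(1)·log₂(P(1)/Q(1)) = (1/2)·log₂((1/2)/(1/20)) = 1.66096
  P(2)·log₂(P(2)/Q(2)) = (1/2)·log₂((1/2)/(19/20)) = -0.46300

D_KL(P||Q) = 1.66096 - 0.46300 = 1.19796 ≈ 1.1980 bits

D_KL(Q||P) = Σ Q(x) log₂(Q(x)/P(x))

Computing term by term:
  Q(1)·log₂(Q(1)/P(1)) = (1/20)·log₂((1/20)/(1/2)) = -0.16610
  Q(2)·log₂(Q(2)/P(2)) = (19/20)·log₂((19/20)/(1/2)) = 0.87970

D_KL(Q||P) = -0.16610 + 0.87970 = 0.71360 ≈ 0.7136 bits

These are NOT equal (difference: 0.4844 bits). KL divergence is asymmetric: D_KL(P||Q) ≠ D_KL(Q||P) in general.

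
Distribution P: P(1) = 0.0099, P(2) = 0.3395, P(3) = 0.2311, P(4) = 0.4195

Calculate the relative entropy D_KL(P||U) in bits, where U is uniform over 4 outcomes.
0.3908 bits

U(i) = 1/4 for all i

D_KL(P||U) = Σ P(x) log₂(P(x) / (1/4))
           = Σ P(x) log₂(P(x)) + log₂(4)
           = log₂(4) - H(P)

H(P) = -Σ P(x) log₂(P(x)):
  -P(1)·log₂(P(1)) = -(0.0099)·log₂(0.0099) = 0.06592
  -P(2)·log₂(P(2)) = -(0.3395)·log₂(0.3395) = 0.52912
  -P(3)·log₂(P(3)) = -(0.2311)·log₂(0.2311) = 0.48841
  -P(4)·log₂(P(4)) = -(0.4195)·log₂(0.4195) = 0.52574
H(P) = 0.06592 + 0.52912 + 0.48841 + 0.52574 = 1.60919 bits

log₂(4) = 2.00000 bits

D_KL(P||U) = 2.00000 - 1.60919 = 0.39081 ≈ 0.3908 bits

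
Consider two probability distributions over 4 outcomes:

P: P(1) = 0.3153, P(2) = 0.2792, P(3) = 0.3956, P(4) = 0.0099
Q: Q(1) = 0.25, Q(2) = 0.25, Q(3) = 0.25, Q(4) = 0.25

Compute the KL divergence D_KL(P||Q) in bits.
0.3659 bits

D_KL(P||Q) = Σ P(x) log₂(P(x)/Q(x))

Computing term by term:
  P(1)·log₂(P(1)/Q(1)) = 0.3153·log₂(0.3153/0.25) = 0.10556
  P(2)·log₂(P(2)/Q(2)) = 0.2792·log₂(0.2792/0.25) = 0.04450
  P(3)·log₂(P(3)/Q(3)) = 0.3956·log₂(0.3956/0.25) = 0.26193
  P(4)·log₂(P(4)/Q(4)) = 0.0099·log₂(0.0099/0.25) = -0.04612

D_KL(P||Q) = 0.10556 + 0.04450 + 0.26193 - 0.04612 = 0.36587 ≈ 0.3659 bits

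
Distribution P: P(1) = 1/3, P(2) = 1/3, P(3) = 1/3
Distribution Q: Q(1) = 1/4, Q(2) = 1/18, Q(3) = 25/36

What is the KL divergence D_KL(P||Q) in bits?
0.6470 bits

D_KL(P||Q) = Σ P(x) log₂(P(x)/Q(x))

Computing term by term:
  P(1)·log₂(P(1)/Q(1)) = (1/3)·log₂((1/3)/(1/4)) = 0.13835
  P(2)·log₂(P(2)/Q(2)) = (1/3)·log₂((1/3)/(1/18)) = 0.86165
  P(3)·log₂(P(3)/Q(3)) = (1/3)·log₂((1/3)/(25/36)) = -0.35296

D_KL(P||Q) = 0.13835 + 0.86165 - 0.35296 = 0.64704 ≈ 0.6470 bits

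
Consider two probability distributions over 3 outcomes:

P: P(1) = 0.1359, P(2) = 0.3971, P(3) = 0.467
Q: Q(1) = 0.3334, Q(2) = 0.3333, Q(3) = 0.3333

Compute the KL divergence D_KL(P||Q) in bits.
0.1516 bits

D_KL(P||Q) = Σ P(x) log₂(P(x)/Q(x))

Computing term by term:
  P(1)·log₂(P(1)/Q(1)) = 0.1359·log₂(0.1359/0.3334) = -0.17595
  P(2)·log₂(P(2)/Q(2)) = 0.3971·log₂(0.3971/0.3333) = 0.10034
  P(3)·log₂(P(3)/Q(3)) = 0.467·log₂(0.467/0.3333) = 0.22724

D_KL(P||Q) = -0.17595 + 0.10034 + 0.22724 = 0.15163 ≈ 0.1516 bits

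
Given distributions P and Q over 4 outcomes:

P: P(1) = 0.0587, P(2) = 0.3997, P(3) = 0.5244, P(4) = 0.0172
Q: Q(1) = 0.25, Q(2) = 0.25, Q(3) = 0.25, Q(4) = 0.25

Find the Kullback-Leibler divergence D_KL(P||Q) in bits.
0.6419 bits

D_KL(P||Q) = Σ P(x) log₂(P(x)/Q(x))

Computing term by term:
  P(1)·log₂(P(1)/Q(1)) = 0.0587·log₂(0.0587/0.25) = -0.12271
  P(2)·log₂(P(2)/Q(2)) = 0.3997·log₂(0.3997/0.25) = 0.27059
  P(3)·log₂(P(3)/Q(3)) = 0.5244·log₂(0.5244/0.25) = 0.56045
  P(4)·log₂(P(4)/Q(4)) = 0.0172·log₂(0.0172/0.25) = -0.06642

D_KL(P||Q) = -0.12271 + 0.27059 + 0.56045 - 0.06642 = 0.64191 ≈ 0.6419 bits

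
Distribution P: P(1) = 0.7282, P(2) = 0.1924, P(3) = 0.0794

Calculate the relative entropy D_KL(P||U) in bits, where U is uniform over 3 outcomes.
0.5041 bits

U(i) = 1/3 for all i

D_KL(P||U) = Σ P(x) log₂(P(x) / (1/3))
           = Σ P(x) log₂(P(x)) + log₂(3)
           = log₂(3) - H(P)

H(P) = -Σ P(x) log₂(P(x)):
  -P(1)·log₂(P(1)) = -(0.7282)·log₂(0.7282) = 0.33322
  -P(2)·log₂(P(2)) = -(0.1924)·log₂(0.1924) = 0.45749
  -P(3)·log₂(P(3)) = -(0.0794)·log₂(0.0794) = 0.29018
H(P) = 0.33322 + 0.45749 + 0.29018 = 1.08089 bits

log₂(3) = 1.58496 bits

D_KL(P||U) = 1.58496 - 1.08089 = 0.50407 ≈ 0.5041 bits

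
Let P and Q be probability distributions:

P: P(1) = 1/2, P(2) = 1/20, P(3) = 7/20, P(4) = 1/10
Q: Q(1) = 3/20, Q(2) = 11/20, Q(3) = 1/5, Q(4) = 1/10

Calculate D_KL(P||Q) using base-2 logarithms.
0.9781 bits

D_KL(P||Q) = Σ P(x) log₂(P(x)/Q(x))

Computing term by term:
  P(1)·log₂(P(1)/Q(1)) = (1/2)·log₂((1/2)/(3/20)) = 0.86848
  P(2)·log₂(P(2)/Q(2)) = (1/20)·log₂((1/20)/(11/20)) = -0.17297
  P(3)·log₂(P(3)/Q(3)) = (7/20)·log₂((7/20)/(1/5)) = 0.28257
  P(4)·log₂(P(4)/Q(4)) = (1/10)·log₂((1/10)/(1/10)) = 0.00000

D_KL(P||Q) = 0.86848 - 0.17297 + 0.28257 + 0.00000 = 0.97808 ≈ 0.9781 bits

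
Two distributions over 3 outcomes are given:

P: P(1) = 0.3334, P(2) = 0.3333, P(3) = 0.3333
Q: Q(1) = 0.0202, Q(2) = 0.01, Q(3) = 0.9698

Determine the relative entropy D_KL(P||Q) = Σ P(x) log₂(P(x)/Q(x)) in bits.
2.5211 bits

D_KL(P||Q) = Σ P(x) log₂(P(x)/Q(x))

Computing term by term:
  P(1)·log₂(P(1)/Q(1)) = 0.3334·log₂(0.3334/0.0202) = 1.34855
  P(2)·log₂(P(2)/Q(2)) = 0.3333·log₂(0.3333/0.01) = 1.68608
  P(3)·log₂(P(3)/Q(3)) = 0.3333·log₂(0.3333/0.9698) = -0.51357

D_KL(P||Q) = 1.34855 + 1.68608 - 0.51357 = 2.52106 ≈ 2.5211 bits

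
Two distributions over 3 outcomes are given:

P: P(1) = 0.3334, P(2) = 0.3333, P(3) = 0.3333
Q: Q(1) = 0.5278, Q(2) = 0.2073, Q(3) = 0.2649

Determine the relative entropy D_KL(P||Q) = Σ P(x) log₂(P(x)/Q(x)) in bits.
0.1178 bits

D_KL(P||Q) = Σ P(x) log₂(P(x)/Q(x))

Computing term by term:
  P(1)·log₂(P(1)/Q(1)) = 0.3334·log₂(0.3334/0.5278) = -0.22096
  P(2)·log₂(P(2)/Q(2)) = 0.3333·log₂(0.3333/0.2073) = 0.22834
  P(3)·log₂(P(3)/Q(3)) = 0.3333·log₂(0.3333/0.2649) = 0.11045

D_KL(P||Q) = -0.22096 + 0.22834 + 0.11045 = 0.11783 ≈ 0.1178 bits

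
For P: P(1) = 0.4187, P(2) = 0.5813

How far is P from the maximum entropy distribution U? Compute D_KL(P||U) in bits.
0.0192 bits

U(i) = 1/2 for all i

D_KL(P||U) = Σ P(x) log₂(P(x) / (1/2))
           = Σ P(x) log₂(P(x)) + log₂(2)
           = log₂(2) - H(P)

H(P) = -Σ P(x) log₂(P(x)):
  -P(1)·log₂(P(1)) = -(0.4187)·log₂(0.4187) = 0.52589
  -P(2)·log₂(P(2)) = -(0.5813)·log₂(0.5813) = 0.45495
H(P) = 0.52589 + 0.45495 = 0.98084 bits

log₂(2) = 1.00000 bits

D_KL(P||U) = 1.00000 - 0.98084 = 0.01916 ≈ 0.0192 bits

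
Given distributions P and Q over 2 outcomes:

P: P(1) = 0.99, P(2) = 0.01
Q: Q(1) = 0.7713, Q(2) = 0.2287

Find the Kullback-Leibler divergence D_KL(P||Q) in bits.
0.3114 bits

D_KL(P||Q) = Σ P(x) log₂(P(x)/Q(x))

Computing term by term:
  P(1)·log₂(P(1)/Q(1)) = 0.99·log₂(0.99/0.7713) = 0.35654
  P(2)·log₂(P(2)/Q(2)) = 0.01·log₂(0.01/0.2287) = -0.04515

D_KL(P||Q) = 0.35654 - 0.04515 = 0.31139 ≈ 0.3114 bits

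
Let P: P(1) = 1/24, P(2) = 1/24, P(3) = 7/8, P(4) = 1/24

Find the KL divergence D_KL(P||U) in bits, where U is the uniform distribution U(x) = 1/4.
1.2583 bits

U(i) = 1/4 for all i

D_KL(P||U) = Σ P(x) log₂(P(x) / (1/4))
           = Σ P(x) log₂(P(x)) + log₂(4)
           = log₂(4) - H(P)

H(P) = -Σ P(x) log₂(P(x)):
  -P(1)·log₂(P(1)) = -(1/24)·log₂(1/24) = 0.19104
  -P(2)·log₂(P(2)) = -(1/24)·log₂(1/24) = 0.19104
  -P(3)·log₂(P(3)) = -(7/8)·log₂(7/8) = 0.16856
  -P(4)·log₂(P(4)) = -(1/24)·log₂(1/24) = 0.19104
H(P) = 0.19104 + 0.19104 + 0.16856 + 0.19104 = 0.74168 bits

log₂(4) = 2.00000 bits

D_KL(P||U) = 2.00000 - 0.74168 = 1.25832 ≈ 1.2583 bits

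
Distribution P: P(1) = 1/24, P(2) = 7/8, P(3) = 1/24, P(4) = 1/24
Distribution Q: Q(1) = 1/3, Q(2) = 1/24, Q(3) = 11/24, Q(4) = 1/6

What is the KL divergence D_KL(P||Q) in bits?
3.4908 bits

D_KL(P||Q) = Σ P(x) log₂(P(x)/Q(x))

Computing term by term:
  P(1)·log₂(P(1)/Q(1)) = (1/24)·log₂((1/24)/(1/3)) = -0.12500
  P(2)·log₂(P(2)/Q(2)) = (7/8)·log₂((7/8)/(1/24)) = 3.84328
  P(3)·log₂(P(3)/Q(3)) = (1/24)·log₂((1/24)/(11/24)) = -0.14414
  P(4)·log₂(P(4)/Q(4)) = (1/24)·log₂((1/24)/(1/6)) = -0.08333

D_KL(P||Q) = -0.12500 + 3.84328 - 0.14414 - 0.08333 = 3.49081 ≈ 3.4908 bits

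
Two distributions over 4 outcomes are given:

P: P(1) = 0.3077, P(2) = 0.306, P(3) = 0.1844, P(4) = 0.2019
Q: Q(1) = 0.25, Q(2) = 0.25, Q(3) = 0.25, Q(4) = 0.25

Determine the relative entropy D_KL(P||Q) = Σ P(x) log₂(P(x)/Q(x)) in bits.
0.0382 bits

D_KL(P||Q) = Σ P(x) log₂(P(x)/Q(x))

Computing term by term:
  P(1)·log₂(P(1)/Q(1)) = 0.3077·log₂(0.3077/0.25) = 0.09219
  P(2)·log₂(P(2)/Q(2)) = 0.306·log₂(0.306/0.25) = 0.08923
  P(3)·log₂(P(3)/Q(3)) = 0.1844·log₂(0.1844/0.25) = -0.08097
  P(4)·log₂(P(4)/Q(4)) = 0.2019·log₂(0.2019/0.25) = -0.06224

D_KL(P||Q) = 0.09219 + 0.08923 - 0.08097 - 0.06224 = 0.03821 ≈ 0.0382 bits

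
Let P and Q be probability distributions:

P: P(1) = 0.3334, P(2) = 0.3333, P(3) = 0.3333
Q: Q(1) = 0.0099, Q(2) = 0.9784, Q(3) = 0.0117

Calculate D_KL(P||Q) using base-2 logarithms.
2.7843 bits

D_KL(P||Q) = Σ P(x) log₂(P(x)/Q(x))

Computing term by term:
  P(1)·log₂(P(1)/Q(1)) = 0.3334·log₂(0.3334/0.0099) = 1.69157
  P(2)·log₂(P(2)/Q(2)) = 0.3333·log₂(0.3333/0.9784) = -0.51782
  P(3)·log₂(P(3)/Q(3)) = 0.3333·log₂(0.3333/0.0117) = 1.61059

D_KL(P||Q) = 1.69157 - 0.51782 + 1.61059 = 2.78434 ≈ 2.7843 bits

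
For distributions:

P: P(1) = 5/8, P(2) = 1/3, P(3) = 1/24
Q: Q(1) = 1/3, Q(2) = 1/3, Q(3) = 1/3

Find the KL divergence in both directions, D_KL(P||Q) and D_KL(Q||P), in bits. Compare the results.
D_KL(P||Q) = 0.4418 bits, D_KL(Q||P) = 0.6977 bits. D_KL(Q||P) is larger than D_KL(P||Q) by 0.2559 bits; the two directions differ.

D_KL(P||Q) = Σ P(x) log₂(P(x)/Q(x))

Computing term by term:
  P(1)·log₂(P(1)/Q(1)) = (5/8)·log₂((5/8)/(1/3)) = 0.56681
  P(2)·log₂(P(2)/Q(2)) = (1/3)·log₂((1/3)/(1/3)) = 0.00000
  P(3)·log₂(P(3)/Q(3)) = (1/24)·log₂((1/24)/(1/3)) = -0.12500

D_KL(P||Q) = 0.56681 + 0.00000 - 0.12500 = 0.44181 ≈ 0.4418 bits

D_KL(Q||P) = Σ Q(x) log₂(Q(x)/P(x))

Computing term by term:
  Q(1)·log₂(Q(1)/P(1)) = (1/3)·log₂((1/3)/(5/8)) = -0.30230
  Q(2)·log₂(Q(2)/P(2)) = (1/3)·log₂((1/3)/(1/3)) = 0.00000
  Q(3)·log₂(Q(3)/P(3)) = (1/3)·log₂((1/3)/(1/24)) = 1.00000

D_KL(Q||P) = -0.30230 + 0.00000 + 1.00000 = 0.69770 ≈ 0.6977 bits

These are NOT equal (difference: 0.2559 bits). KL divergence is asymmetric: D_KL(P||Q) ≠ D_KL(Q||P) in general.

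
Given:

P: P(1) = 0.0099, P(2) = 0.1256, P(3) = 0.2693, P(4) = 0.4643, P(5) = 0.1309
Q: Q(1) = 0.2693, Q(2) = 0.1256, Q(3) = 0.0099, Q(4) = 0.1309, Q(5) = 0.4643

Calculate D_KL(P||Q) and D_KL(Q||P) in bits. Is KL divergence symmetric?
D_KL(P||Q) = 1.8452 bits, D_KL(Q||P) = 1.8452 bits. The two values coincide for this particular pair, but no — KL divergence is not symmetric in general.

D_KL(P||Q) = Σ P(x) log₂(P(x)/Q(x))

Computing term by term:
  P(1)·log₂(P(1)/Q(1)) = 0.0099·log₂(0.0099/0.2693) = -0.04718
  P(2)·log₂(P(2)/Q(2)) = 0.1256·log₂(0.1256/0.1256) = 0.00000
  P(3)·log₂(P(3)/Q(3)) = 0.2693·log₂(0.2693/0.0099) = 1.28339
  P(4)·log₂(P(4)/Q(4)) = 0.4643·log₂(0.4643/0.1309) = 0.84809
  P(5)·log₂(P(5)/Q(5)) = 0.1309·log₂(0.1309/0.4643) = -0.23910

D_KL(P||Q) = -0.04718 + 0.00000 + 1.28339 + 0.84809 - 0.23910 = 1.84520 ≈ 1.8452 bits

D_KL(Q||P) = Σ Q(x) log₂(Q(x)/P(x))

Computing term by term:
  Q(1)·log₂(Q(1)/P(1)) = 0.2693·log₂(0.2693/0.0099) = 1.28339
  Q(2)·log₂(Q(2)/P(2)) = 0.1256·log₂(0.1256/0.1256) = 0.00000
  Q(3)·log₂(Q(3)/P(3)) = 0.0099·log₂(0.0099/0.2693) = -0.04718
  Q(4)·log₂(Q(4)/P(4)) = 0.1309·log₂(0.1309/0.4643) = -0.23910
  Q(5)·log₂(Q(5)/P(5)) = 0.4643·log₂(0.4643/0.1309) = 0.84809

D_KL(Q||P) = 1.28339 + 0.00000 - 0.04718 - 0.23910 + 0.84809 = 1.84520 ≈ 1.8452 bits

These ARE equal here. Q is P with outcomes relabeled (Q(1) = P(3), Q(3) = P(1), Q(4) = P(5), Q(5) = P(4)) by a relabeling that is its own inverse, so the two sums contain exactly the same terms in a different order. This is a special case — KL divergence is not symmetric in general: D_KL(P||Q) ≠ D_KL(Q||P) for most P, Q.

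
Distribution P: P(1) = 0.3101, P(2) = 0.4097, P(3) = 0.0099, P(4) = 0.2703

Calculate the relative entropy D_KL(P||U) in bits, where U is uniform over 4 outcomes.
0.3727 bits

U(i) = 1/4 for all i

D_KL(P||U) = Σ P(x) log₂(P(x) / (1/4))
           = Σ P(x) log₂(P(x)) + log₂(4)
           = log₂(4) - H(P)

H(P) = -Σ P(x) log₂(P(x)):
  -P(1)·log₂(P(1)) = -(0.3101)·log₂(0.3101) = 0.52382
  -P(2)·log₂(P(2)) = -(0.4097)·log₂(0.4097) = 0.52743
  -P(3)·log₂(P(3)) = -(0.0099)·log₂(0.0099) = 0.06592
  -P(4)·log₂(P(4)) = -(0.2703)·log₂(0.2703) = 0.51016
H(P) = 0.52382 + 0.52743 + 0.06592 + 0.51016 = 1.62733 bits

log₂(4) = 2.00000 bits

D_KL(P||U) = 2.00000 - 1.62733 = 0.37267 ≈ 0.3727 bits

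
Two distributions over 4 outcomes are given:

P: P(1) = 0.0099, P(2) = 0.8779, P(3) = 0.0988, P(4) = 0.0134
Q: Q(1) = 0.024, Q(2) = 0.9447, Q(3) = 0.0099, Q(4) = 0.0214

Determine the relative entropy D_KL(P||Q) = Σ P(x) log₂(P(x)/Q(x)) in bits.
0.2133 bits

D_KL(P||Q) = Σ P(x) log₂(P(x)/Q(x))

Computing term by term:
  P(1)·log₂(P(1)/Q(1)) = 0.0099·log₂(0.0099/0.024) = -0.01265
  P(2)·log₂(P(2)/Q(2)) = 0.8779·log₂(0.8779/0.9447) = -0.09288
  P(3)·log₂(P(3)/Q(3)) = 0.0988·log₂(0.0988/0.0099) = 0.32792
  P(4)·log₂(P(4)/Q(4)) = 0.0134·log₂(0.0134/0.0214) = -0.00905

D_KL(P||Q) = -0.01265 - 0.09288 + 0.32792 - 0.00905 = 0.21334 ≈ 0.2133 bits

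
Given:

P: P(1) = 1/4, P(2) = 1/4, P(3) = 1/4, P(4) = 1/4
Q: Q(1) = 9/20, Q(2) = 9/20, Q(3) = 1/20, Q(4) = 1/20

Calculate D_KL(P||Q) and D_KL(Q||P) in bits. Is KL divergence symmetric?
D_KL(P||Q) = 0.7370 bits, D_KL(Q||P) = 0.5310 bits. No, KL divergence is not symmetric.

D_KL(P||Q) = Σ P(x) log₂(P(x)/Q(x))

Computing term by term:
  P(1)·log₂(P(1)/Q(1)) = (1/4)·log₂((1/4)/(9/20)) = -0.21200
  P(2)·log₂(P(2)/Q(2)) = (1/4)·log₂((1/4)/(9/20)) = -0.21200
  P(3)·log₂(P(3)/Q(3)) = (1/4)·log₂((1/4)/(1/20)) = 0.58048
  P(4)·log₂(P(4)/Q(4)) = (1/4)·log₂((1/4)/(1/20)) = 0.58048

D_KL(P||Q) = -0.21200 - 0.21200 + 0.58048 + 0.58048 = 0.73696 ≈ 0.7370 bits

D_KL(Q||P) = Σ Q(x) log₂(Q(x)/P(x))

Computing term by term:
  Q(1)·log₂(Q(1)/P(1)) = (9/20)·log₂((9/20)/(1/4)) = 0.38160
  Q(2)·log₂(Q(2)/P(2)) = (9/20)·log₂((9/20)/(1/4)) = 0.38160
  Q(3)·log₂(Q(3)/P(3)) = (1/20)·log₂((1/20)/(1/4)) = -0.11610
  Q(4)·log₂(Q(4)/P(4)) = (1/20)·log₂((1/20)/(1/4)) = -0.11610

D_KL(Q||P) = 0.38160 + 0.38160 - 0.11610 - 0.11610 = 0.53100 ≈ 0.5310 bits

These are NOT equal (difference: 0.2060 bits). KL divergence is asymmetric: D_KL(P||Q) ≠ D_KL(Q||P) in general.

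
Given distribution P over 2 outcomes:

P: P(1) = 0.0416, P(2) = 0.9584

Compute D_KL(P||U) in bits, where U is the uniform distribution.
0.7504 bits

U(i) = 1/2 for all i

D_KL(P||U) = Σ P(x) log₂(P(x) / (1/2))
           = Σ P(x) log₂(P(x)) + log₂(2)
           = log₂(2) - H(P)

H(P) = -Σ P(x) log₂(P(x)):
  -P(1)·log₂(P(1)) = -(0.0416)·log₂(0.0416) = 0.19083
  -P(2)·log₂(P(2)) = -(0.9584)·log₂(0.9584) = 0.05875
H(P) = 0.19083 + 0.05875 = 0.24958 bits

log₂(2) = 1.00000 bits

D_KL(P||U) = 1.00000 - 0.24958 = 0.75042 ≈ 0.7504 bits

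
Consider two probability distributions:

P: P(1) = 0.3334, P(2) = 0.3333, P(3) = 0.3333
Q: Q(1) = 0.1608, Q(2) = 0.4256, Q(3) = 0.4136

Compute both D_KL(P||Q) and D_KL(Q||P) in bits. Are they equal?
D_KL(P||Q) = 0.1294 bits, D_KL(Q||P) = 0.1097 bits. No, they are not equal.

D_KL(P||Q) = Σ P(x) log₂(P(x)/Q(x))

Computing term by term:
  P(1)·log₂(P(1)/Q(1)) = 0.3334·log₂(0.3334/0.1608) = 0.35073
  P(2)·log₂(P(2)/Q(2)) = 0.3333·log₂(0.3333/0.4256) = -0.11755
  P(3)·log₂(P(3)/Q(3)) = 0.3333·log₂(0.3333/0.4136) = -0.10379

D_KL(P||Q) = 0.35073 - 0.11755 - 0.10379 = 0.12939 ≈ 0.1294 bits

D_KL(Q||P) = Σ Q(x) log₂(Q(x)/P(x))

Computing term by term:
  Q(1)·log₂(Q(1)/P(1)) = 0.1608·log₂(0.1608/0.3334) = -0.16916
  Q(2)·log₂(Q(2)/P(2)) = 0.4256·log₂(0.4256/0.3333) = 0.15010
  Q(3)·log₂(Q(3)/P(3)) = 0.4136·log₂(0.4136/0.3333) = 0.12880

D_KL(Q||P) = -0.16916 + 0.15010 + 0.12880 = 0.10974 ≈ 0.1097 bits

These are NOT equal (difference: 0.0197 bits). KL divergence is asymmetric: D_KL(P||Q) ≠ D_KL(Q||P) in general.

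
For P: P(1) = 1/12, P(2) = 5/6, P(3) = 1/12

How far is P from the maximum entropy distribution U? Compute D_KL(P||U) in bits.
0.7683 bits

U(i) = 1/3 for all i

D_KL(P||U) = Σ P(x) log₂(P(x) / (1/3))
           = Σ P(x) log₂(P(x)) + log₂(3)
           = log₂(3) - H(P)

H(P) = -Σ P(x) log₂(P(x)):
  -P(1)·log₂(P(1)) = -(1/12)·log₂(1/12) = 0.29875
  -P(2)·log₂(P(2)) = -(5/6)·log₂(5/6) = 0.21920
  -P(3)·log₂(P(3)) = -(1/12)·log₂(1/12) = 0.29875
H(P) = 0.29875 + 0.21920 + 0.29875 = 0.81670 bits

log₂(3) = 1.58496 bits

D_KL(P||U) = 1.58496 - 0.81670 = 0.76826 ≈ 0.7683 bits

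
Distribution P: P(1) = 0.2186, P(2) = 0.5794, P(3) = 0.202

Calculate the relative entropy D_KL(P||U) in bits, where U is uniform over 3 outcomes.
0.1831 bits

U(i) = 1/3 for all i

D_KL(P||U) = Σ P(x) log₂(P(x) / (1/3))
           = Σ P(x) log₂(P(x)) + log₂(3)
           = log₂(3) - H(P)

H(P) = -Σ P(x) log₂(P(x)):
  -P(1)·log₂(P(1)) = -(0.2186)·log₂(0.2186) = 0.47953
  -P(2)·log₂(P(2)) = -(0.5794)·log₂(0.5794) = 0.45620
  -P(3)·log₂(P(3)) = -(0.202)·log₂(0.202) = 0.46613
H(P) = 0.47953 + 0.45620 + 0.46613 = 1.40186 bits

log₂(3) = 1.58496 bits

D_KL(P||U) = 1.58496 - 1.40186 = 0.18310 ≈ 0.1831 bits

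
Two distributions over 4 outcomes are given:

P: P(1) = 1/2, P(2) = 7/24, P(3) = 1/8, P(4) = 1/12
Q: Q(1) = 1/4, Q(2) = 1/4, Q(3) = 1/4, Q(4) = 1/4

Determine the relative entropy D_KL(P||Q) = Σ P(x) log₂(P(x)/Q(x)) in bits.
0.3078 bits

D_KL(P||Q) = Σ P(x) log₂(P(x)/Q(x))

Computing term by term:
  P(1)·log₂(P(1)/Q(1)) = (1/2)·log₂((1/2)/(1/4)) = 0.50000
  P(2)·log₂(P(2)/Q(2)) = (7/24)·log₂((7/24)/(1/4)) = 0.06486
  P(3)·log₂(P(3)/Q(3)) = (1/8)·log₂((1/8)/(1/4)) = -0.12500
  P(4)·log₂(P(4)/Q(4)) = (1/12)·log₂((1/12)/(1/4)) = -0.13208

D_KL(P||Q) = 0.50000 + 0.06486 - 0.12500 - 0.13208 = 0.30778 ≈ 0.3078 bits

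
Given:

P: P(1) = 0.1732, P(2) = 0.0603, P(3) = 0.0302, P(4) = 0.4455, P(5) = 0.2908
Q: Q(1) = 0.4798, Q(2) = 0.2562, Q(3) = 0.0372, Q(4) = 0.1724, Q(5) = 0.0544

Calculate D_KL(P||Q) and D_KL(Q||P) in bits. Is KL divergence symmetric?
D_KL(P||Q) = 0.9239 bits, D_KL(Q||P) = 0.8835 bits. No, KL divergence is not symmetric.

D_KL(P||Q) = Σ P(x) log₂(P(x)/Q(x))

Computing term by term:
  P(1)·log₂(P(1)/Q(1)) = 0.1732·log₂(0.1732/0.4798) = -0.25460
  P(2)·log₂(P(2)/Q(2)) = 0.0603·log₂(0.0603/0.2562) = -0.12585
  P(3)·log₂(P(3)/Q(3)) = 0.0302·log₂(0.0302/0.0372) = -0.00908
  P(4)·log₂(P(4)/Q(4)) = 0.4455·log₂(0.4455/0.1724) = 0.61019
  P(5)·log₂(P(5)/Q(5)) = 0.2908·log₂(0.2908/0.0544) = 0.70326

D_KL(P||Q) = -0.25460 - 0.12585 - 0.00908 + 0.61019 + 0.70326 = 0.92392 ≈ 0.9239 bits

D_KL(Q||P) = Σ Q(x) log₂(Q(x)/P(x))

Computing term by term:
  Q(1)·log₂(Q(1)/P(1)) = 0.4798·log₂(0.4798/0.1732) = 0.70530
  Q(2)·log₂(Q(2)/P(2)) = 0.2562·log₂(0.2562/0.0603) = 0.53470
  Q(3)·log₂(Q(3)/P(3)) = 0.0372·log₂(0.0372/0.0302) = 0.01119
  Q(4)·log₂(Q(4)/P(4)) = 0.1724·log₂(0.1724/0.4455) = -0.23613
  Q(5)·log₂(Q(5)/P(5)) = 0.0544·log₂(0.0544/0.2908) = -0.13156

D_KL(Q||P) = 0.70530 + 0.53470 + 0.01119 - 0.23613 - 0.13156 = 0.88350 ≈ 0.8835 bits

These are NOT equal (difference: 0.0404 bits). KL divergence is asymmetric: D_KL(P||Q) ≠ D_KL(Q||P) in general.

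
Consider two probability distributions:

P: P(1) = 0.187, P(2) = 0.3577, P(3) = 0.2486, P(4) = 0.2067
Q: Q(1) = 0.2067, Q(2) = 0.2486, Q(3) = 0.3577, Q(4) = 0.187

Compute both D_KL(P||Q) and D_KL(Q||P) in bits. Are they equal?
D_KL(P||Q) = 0.0601 bits, D_KL(Q||P) = 0.0601 bits. Yes, in this case they are equal (although KL divergence is not symmetric in general).

D_KL(P||Q) = Σ P(x) log₂(P(x)/Q(x))

Computing term by term:
  P(1)·log₂(P(1)/Q(1)) = 0.187·log₂(0.187/0.2067) = -0.02702
  P(2)·log₂(P(2)/Q(2)) = 0.3577·log₂(0.3577/0.2486) = 0.18777
  P(3)·log₂(P(3)/Q(3)) = 0.2486·log₂(0.2486/0.3577) = -0.13050
  P(4)·log₂(P(4)/Q(4)) = 0.2067·log₂(0.2067/0.187) = 0.02987

D_KL(P||Q) = -0.02702 + 0.18777 - 0.13050 + 0.02987 = 0.06012 ≈ 0.0601 bits

D_KL(Q||P) = Σ Q(x) log₂(Q(x)/P(x))

Computing term by term:
  Q(1)·log₂(Q(1)/P(1)) = 0.2067·log₂(0.2067/0.187) = 0.02987
  Q(2)·log₂(Q(2)/P(2)) = 0.2486·log₂(0.2486/0.3577) = -0.13050
  Q(3)·log₂(Q(3)/P(3)) = 0.3577·log₂(0.3577/0.2486) = 0.18777
  Q(4)·log₂(Q(4)/P(4)) = 0.187·log₂(0.187/0.2067) = -0.02702

D_KL(Q||P) = 0.02987 - 0.13050 + 0.18777 - 0.02702 = 0.06012 ≈ 0.0601 bits

These ARE equal here. Q is P with outcomes relabeled (Q(1) = P(4), Q(2) = P(3), Q(3) = P(2), Q(4) = P(1)) by a relabeling that is its own inverse, so the two sums contain exactly the same terms in a different order. This is a special case — KL divergence is not symmetric in general: D_KL(P||Q) ≠ D_KL(Q||P) for most P, Q.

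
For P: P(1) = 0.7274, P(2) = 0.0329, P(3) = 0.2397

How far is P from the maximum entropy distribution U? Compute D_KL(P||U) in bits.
0.5949 bits

U(i) = 1/3 for all i

D_KL(P||U) = Σ P(x) log₂(P(x) / (1/3))
           = Σ P(x) log₂(P(x)) + log₂(3)
           = log₂(3) - H(P)

H(P) = -Σ P(x) log₂(P(x)):
  -P(1)·log₂(P(1)) = -(0.7274)·log₂(0.7274) = 0.33401
  -P(2)·log₂(P(2)) = -(0.0329)·log₂(0.0329) = 0.16206
  -P(3)·log₂(P(3)) = -(0.2397)·log₂(0.2397) = 0.49395
H(P) = 0.33401 + 0.16206 + 0.49395 = 0.99002 bits

log₂(3) = 1.58496 bits

D_KL(P||U) = 1.58496 - 0.99002 = 0.59494 ≈ 0.5949 bits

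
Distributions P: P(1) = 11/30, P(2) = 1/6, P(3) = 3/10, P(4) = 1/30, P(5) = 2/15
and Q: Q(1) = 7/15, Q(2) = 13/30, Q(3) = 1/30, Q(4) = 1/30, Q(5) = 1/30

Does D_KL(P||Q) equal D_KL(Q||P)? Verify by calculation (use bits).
D_KL(P||Q) = 0.8603 bits, D_KL(Q||P) = 0.5874 bits. No — D_KL(P||Q) ≠ D_KL(Q||P) for this pair.

D_KL(P||Q) = Σ P(x) log₂(P(x)/Q(x))

Computing term by term:
  P(1)·log₂(P(1)/Q(1)) = (11/30)·log₂((11/30)/(7/15)) = -0.12757
  P(2)·log₂(P(2)/Q(2)) = (1/6)·log₂((1/6)/(13/30)) = -0.22975
  P(3)·log₂(P(3)/Q(3)) = (3/10)·log₂((3/10)/(1/30)) = 0.95098
  P(4)·log₂(P(4)/Q(4)) = (1/30)·log₂((1/30)/(1/30)) = 0.00000
  P(5)·log₂(P(5)/Q(5)) = (2/15)·log₂((2/15)/(1/30)) = 0.26667

D_KL(P||Q) = -0.12757 - 0.22975 + 0.95098 + 0.00000 + 0.26667 = 0.86033 ≈ 0.8603 bits

D_KL(Q||P) = Σ Q(x) log₂(Q(x)/P(x))

Computing term by term:
  Q(1)·log₂(Q(1)/P(1)) = (7/15)·log₂((7/15)/(11/30)) = 0.16236
  Q(2)·log₂(Q(2)/P(2)) = (13/30)·log₂((13/30)/(1/6)) = 0.59736
  Q(3)·log₂(Q(3)/P(3)) = (1/30)·log₂((1/30)/(3/10)) = -0.10566
  Q(4)·log₂(Q(4)/P(4)) = (1/30)·log₂((1/30)/(1/30)) = 0.00000
  Q(5)·log₂(Q(5)/P(5)) = (1/30)·log₂((1/30)/(2/15)) = -0.06667

D_KL(Q||P) = 0.16236 + 0.59736 - 0.10566 + 0.00000 - 0.06667 = 0.58739 ≈ 0.5874 bits

These are NOT equal (difference: 0.2729 bits). KL divergence is asymmetric: D_KL(P||Q) ≠ D_KL(Q||P) in general.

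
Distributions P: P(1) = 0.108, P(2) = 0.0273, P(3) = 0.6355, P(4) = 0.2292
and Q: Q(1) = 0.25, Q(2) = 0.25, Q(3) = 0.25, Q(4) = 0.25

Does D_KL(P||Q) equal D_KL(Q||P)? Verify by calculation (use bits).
D_KL(P||Q) = 0.6086 bits, D_KL(Q||P) = 0.7963 bits. No — D_KL(P||Q) ≠ D_KL(Q||P) for this pair.

D_KL(P||Q) = Σ P(x) log₂(P(x)/Q(x))

Computing term by term:
  P(1)·log₂(P(1)/Q(1)) = 0.108·log₂(0.108/0.25) = -0.13078
  P(2)·log₂(P(2)/Q(2)) = 0.0273·log₂(0.0273/0.25) = -0.08722
  P(3)·log₂(P(3)/Q(3)) = 0.6355·log₂(0.6355/0.25) = 0.85536
  P(4)·log₂(P(4)/Q(4)) = 0.2292·log₂(0.2292/0.25) = -0.02872

D_KL(P||Q) = -0.13078 - 0.08722 + 0.85536 - 0.02872 = 0.60864 ≈ 0.6086 bits

D_KL(Q||P) = Σ Q(x) log₂(Q(x)/P(x))

Computing term by term:
  Q(1)·log₂(Q(1)/P(1)) = 0.25·log₂(0.25/0.108) = 0.30272
  Q(2)·log₂(Q(2)/P(2)) = 0.25·log₂(0.25/0.0273) = 0.79874
  Q(3)·log₂(Q(3)/P(3)) = 0.25·log₂(0.25/0.6355) = -0.33649
  Q(4)·log₂(Q(4)/P(4)) = 0.25·log₂(0.25/0.2292) = 0.03133

D_KL(Q||P) = 0.30272 + 0.79874 - 0.33649 + 0.03133 = 0.79630 ≈ 0.7963 bits

These are NOT equal (difference: 0.1877 bits). KL divergence is asymmetric: D_KL(P||Q) ≠ D_KL(Q||P) in general.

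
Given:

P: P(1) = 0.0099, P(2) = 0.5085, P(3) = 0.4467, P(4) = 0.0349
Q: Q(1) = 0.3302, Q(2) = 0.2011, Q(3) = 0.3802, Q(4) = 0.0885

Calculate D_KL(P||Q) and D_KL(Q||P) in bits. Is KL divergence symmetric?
D_KL(P||Q) = 0.6875 bits, D_KL(Q||P) = 1.4320 bits. No, KL divergence is not symmetric.

D_KL(P||Q) = Σ P(x) log₂(P(x)/Q(x))

Computing term by term:
  P(1)·log₂(P(1)/Q(1)) = 0.0099·log₂(0.0099/0.3302) = -0.05009
  P(2)·log₂(P(2)/Q(2)) = 0.5085·log₂(0.5085/0.2011) = 0.68054
  P(3)·log₂(P(3)/Q(3)) = 0.4467·log₂(0.4467/0.3802) = 0.10388
  P(4)·log₂(P(4)/Q(4)) = 0.0349·log₂(0.0349/0.0885) = -0.04685

D_KL(P||Q) = -0.05009 + 0.68054 + 0.10388 - 0.04685 = 0.68748 ≈ 0.6875 bits

D_KL(Q||P) = Σ Q(x) log₂(Q(x)/P(x))

Computing term by term:
  Q(1)·log₂(Q(1)/P(1)) = 0.3302·log₂(0.3302/0.0099) = 1.67074
  Q(2)·log₂(Q(2)/P(2)) = 0.2011·log₂(0.2011/0.5085) = -0.26914
  Q(3)·log₂(Q(3)/P(3)) = 0.3802·log₂(0.3802/0.4467) = -0.08841
  Q(4)·log₂(Q(4)/P(4)) = 0.0885·log₂(0.0885/0.0349) = 0.11881

D_KL(Q||P) = 1.67074 - 0.26914 - 0.08841 + 0.11881 = 1.43200 ≈ 1.4320 bits

These are NOT equal (difference: 0.7445 bits). KL divergence is asymmetric: D_KL(P||Q) ≠ D_KL(Q||P) in general.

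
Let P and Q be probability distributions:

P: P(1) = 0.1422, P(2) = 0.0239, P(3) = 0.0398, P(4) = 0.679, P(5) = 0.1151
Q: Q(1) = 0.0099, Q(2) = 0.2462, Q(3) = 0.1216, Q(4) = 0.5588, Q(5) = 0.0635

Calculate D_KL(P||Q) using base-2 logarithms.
0.6917 bits

D_KL(P||Q) = Σ P(x) log₂(P(x)/Q(x))

Computing term by term:
  P(1)·log₂(P(1)/Q(1)) = 0.1422·log₂(0.1422/0.0099) = 0.54667
  P(2)·log₂(P(2)/Q(2)) = 0.0239·log₂(0.0239/0.2462) = -0.08042
  P(3)·log₂(P(3)/Q(3)) = 0.0398·log₂(0.0398/0.1216) = -0.06413
  P(4)·log₂(P(4)/Q(4)) = 0.679·log₂(0.679/0.5588) = 0.19085
  P(5)·log₂(P(5)/Q(5)) = 0.1151·log₂(0.1151/0.0635) = 0.09876

D_KL(P||Q) = 0.54667 - 0.08042 - 0.06413 + 0.19085 + 0.09876 = 0.69173 ≈ 0.6917 bits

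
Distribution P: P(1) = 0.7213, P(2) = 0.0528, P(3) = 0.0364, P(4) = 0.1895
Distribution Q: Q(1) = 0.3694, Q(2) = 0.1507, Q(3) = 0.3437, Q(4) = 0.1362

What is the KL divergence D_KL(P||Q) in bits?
0.5889 bits

D_KL(P||Q) = Σ P(x) log₂(P(x)/Q(x))

Computing term by term:
  P(1)·log₂(P(1)/Q(1)) = 0.7213·log₂(0.7213/0.3694) = 0.69635
  P(2)·log₂(P(2)/Q(2)) = 0.0528·log₂(0.0528/0.1507) = -0.07989
  P(3)·log₂(P(3)/Q(3)) = 0.0364·log₂(0.0364/0.3437) = -0.11790
  P(4)·log₂(P(4)/Q(4)) = 0.1895·log₂(0.1895/0.1362) = 0.09029

D_KL(P||Q) = 0.69635 - 0.07989 - 0.11790 + 0.09029 = 0.58885 ≈ 0.5889 bits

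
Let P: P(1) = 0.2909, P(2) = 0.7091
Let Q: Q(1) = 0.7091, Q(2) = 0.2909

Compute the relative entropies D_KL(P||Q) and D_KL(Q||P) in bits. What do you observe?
D_KL(P||Q) = 0.5376 bits, D_KL(Q||P) = 0.5376 bits. The two directions give the same value here, because Q is a self-inverse relabeling of P; in general KL divergence is asymmetric.

D_KL(P||Q) = Σ P(x) log₂(P(x)/Q(x))

Computing term by term:
  P(1)·log₂(P(1)/Q(1)) = 0.2909·log₂(0.2909/0.7091) = -0.37394
  P(2)·log₂(P(2)/Q(2)) = 0.7091·log₂(0.7091/0.2909) = 0.91152

D_KL(P||Q) = -0.37394 + 0.91152 = 0.53758 ≈ 0.5376 bits

D_KL(Q||P) = Σ Q(x) log₂(Q(x)/P(x))

Computing term by term:
  Q(1)·log₂(Q(1)/P(1)) = 0.7091·log₂(0.7091/0.2909) = 0.91152
  Q(2)·log₂(Q(2)/P(2)) = 0.2909·log₂(0.2909/0.7091) = -0.37394

D_KL(Q||P) = 0.91152 - 0.37394 = 0.53758 ≈ 0.5376 bits

These ARE equal here. Q is P with outcomes relabeled (Q(1) = P(2), Q(2) = P(1)) by a relabeling that is its own inverse, so the two sums contain exactly the same terms in a different order. This is a special case — KL divergence is not symmetric in general: D_KL(P||Q) ≠ D_KL(Q||P) for most P, Q.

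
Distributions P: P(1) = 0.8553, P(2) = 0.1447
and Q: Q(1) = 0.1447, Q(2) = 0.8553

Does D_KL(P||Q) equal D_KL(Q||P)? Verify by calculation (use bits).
D_KL(P||Q) = 1.8215 bits, D_KL(Q||P) = 1.8215 bits. Yes — for this pair D_KL(P||Q) = D_KL(Q||P).

D_KL(P||Q) = Σ P(x) log₂(P(x)/Q(x))

Computing term by term:
  P(1)·log₂(P(1)/Q(1)) = 0.8553·log₂(0.8553/0.1447) = 2.19245
  P(2)·log₂(P(2)/Q(2)) = 0.1447·log₂(0.1447/0.8553) = -0.37092

D_KL(P||Q) = 2.19245 - 0.37092 = 1.82153 ≈ 1.8215 bits

D_KL(Q||P) = Σ Q(x) log₂(Q(x)/P(x))

Computing term by term:
  Q(1)·log₂(Q(1)/P(1)) = 0.1447·log₂(0.1447/0.8553) = -0.37092
  Q(2)·log₂(Q(2)/P(2)) = 0.8553·log₂(0.8553/0.1447) = 2.19245

D_KL(Q||P) = -0.37092 + 2.19245 = 1.82153 ≈ 1.8215 bits

These ARE equal here. Q is P with outcomes relabeled (Q(1) = P(2), Q(2) = P(1)) by a relabeling that is its own inverse, so the two sums contain exactly the same terms in a different order. This is a special case — KL divergence is not symmetric in general: D_KL(P||Q) ≠ D_KL(Q||P) for most P, Q.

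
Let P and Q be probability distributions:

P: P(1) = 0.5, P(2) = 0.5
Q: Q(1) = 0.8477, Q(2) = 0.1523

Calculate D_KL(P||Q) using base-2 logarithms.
0.4767 bits

D_KL(P||Q) = Σ P(x) log₂(P(x)/Q(x))

Computing term by term:
  P(1)·log₂(P(1)/Q(1)) = 0.5·log₂(0.5/0.8477) = -0.38081
  P(2)·log₂(P(2)/Q(2)) = 0.5·log₂(0.5/0.1523) = 0.85751

D_KL(P||Q) = -0.38081 + 0.85751 = 0.47670 ≈ 0.4767 bits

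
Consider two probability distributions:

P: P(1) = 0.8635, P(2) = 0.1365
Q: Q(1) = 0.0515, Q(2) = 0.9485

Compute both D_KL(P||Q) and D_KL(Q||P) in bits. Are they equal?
D_KL(P||Q) = 3.1306 bits, D_KL(Q||P) = 2.4432 bits. No, they are not equal.

D_KL(P||Q) = Σ P(x) log₂(P(x)/Q(x))

Computing term by term:
  P(1)·log₂(P(1)/Q(1)) = 0.8635·log₂(0.8635/0.0515) = 3.51233
  P(2)·log₂(P(2)/Q(2)) = 0.1365·log₂(0.1365/0.9485) = -0.38176

D_KL(P||Q) = 3.51233 - 0.38176 = 3.13057 ≈ 3.1306 bits

D_KL(Q||P) = Σ Q(x) log₂(Q(x)/P(x))

Computing term by term:
  Q(1)·log₂(Q(1)/P(1)) = 0.0515·log₂(0.0515/0.8635) = -0.20948
  Q(2)·log₂(Q(2)/P(2)) = 0.9485·log₂(0.9485/0.1365) = 2.65271

D_KL(Q||P) = -0.20948 + 2.65271 = 2.44323 ≈ 2.4432 bits

These are NOT equal (difference: 0.6874 bits). KL divergence is asymmetric: D_KL(P||Q) ≠ D_KL(Q||P) in general.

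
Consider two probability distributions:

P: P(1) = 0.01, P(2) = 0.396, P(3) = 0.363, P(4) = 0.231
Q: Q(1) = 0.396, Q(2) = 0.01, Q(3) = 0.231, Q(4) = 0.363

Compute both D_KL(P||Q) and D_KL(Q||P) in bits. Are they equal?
D_KL(P||Q) = 2.1347 bits, D_KL(Q||P) = 2.1347 bits. Yes, in this case they are equal (although KL divergence is not symmetric in general).

D_KL(P||Q) = Σ P(x) log₂(P(x)/Q(x))

Computing term by term:
  P(1)·log₂(P(1)/Q(1)) = 0.01·log₂(0.01/0.396) = -0.05307
  P(2)·log₂(P(2)/Q(2)) = 0.396·log₂(0.396/0.01) = 2.10174
  P(3)·log₂(P(3)/Q(3)) = 0.363·log₂(0.363/0.231) = 0.23670
  P(4)·log₂(P(4)/Q(4)) = 0.231·log₂(0.231/0.363) = -0.15063

D_KL(P||Q) = -0.05307 + 2.10174 + 0.23670 - 0.15063 = 2.13474 ≈ 2.1347 bits

D_KL(Q||P) = Σ Q(x) log₂(Q(x)/P(x))

Computing term by term:
  Q(1)·log₂(Q(1)/P(1)) = 0.396·log₂(0.396/0.01) = 2.10174
  Q(2)·log₂(Q(2)/P(2)) = 0.01·log₂(0.01/0.396) = -0.05307
  Q(3)·log₂(Q(3)/P(3)) = 0.231·log₂(0.231/0.363) = -0.15063
  Q(4)·log₂(Q(4)/P(4)) = 0.363·log₂(0.363/0.231) = 0.23670

D_KL(Q||P) = 2.10174 - 0.05307 - 0.15063 + 0.23670 = 2.13474 ≈ 2.1347 bits

These ARE equal here. Q is P with outcomes relabeled (Q(1) = P(2), Q(2) = P(1), Q(3) = P(4), Q(4) = P(3)) by a relabeling that is its own inverse, so the two sums contain exactly the same terms in a different order. This is a special case — KL divergence is not symmetric in general: D_KL(P||Q) ≠ D_KL(Q||P) for most P, Q.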